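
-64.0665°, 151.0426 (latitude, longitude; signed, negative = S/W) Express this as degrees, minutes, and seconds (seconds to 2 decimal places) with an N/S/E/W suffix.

Latitude is negative → S; |value| = 64.066500
Latitude: 0.066500 × 60 = 3.99000′ → 3′, remainder × 60 = 59.4000″
Lon: 0.042600 × 60 = 2.55600′ → 2′, remainder × 60 = 33.3600″

64°03′59.40″ S, 151°02′33.36″ E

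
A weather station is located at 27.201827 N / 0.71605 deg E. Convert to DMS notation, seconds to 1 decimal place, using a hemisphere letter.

Lat: 0.201827° → 12.10962′; 0.10962 × 60 = 6.577″
Lon: whole degrees 0; 42.96300′ → 42′ and 57.780″

27°12′6.6″ N, 0°42′57.8″ E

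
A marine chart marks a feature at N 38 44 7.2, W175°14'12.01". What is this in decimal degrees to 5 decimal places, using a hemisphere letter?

38.73533° N, 175.23667° W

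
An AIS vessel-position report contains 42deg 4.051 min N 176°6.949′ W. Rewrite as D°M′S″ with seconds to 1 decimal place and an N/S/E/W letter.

Lat: fractional minutes 0.05100 × 60 = 3.060″
λ: fractional minutes 0.94900 × 60 = 56.940″

42°04′3.1″ N, 176°06′56.9″ W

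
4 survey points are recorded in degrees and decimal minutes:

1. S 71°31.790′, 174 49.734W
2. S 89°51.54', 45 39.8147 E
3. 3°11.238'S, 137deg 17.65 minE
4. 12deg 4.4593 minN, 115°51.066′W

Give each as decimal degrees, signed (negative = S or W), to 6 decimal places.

Point 1:
  Lat: 31.79′ = 0.529833°; total 71.5298333
  S ⇒ negate
  Longitude: 174 + 49.734/60 = 174.8289000
  W ⇒ negate
Point 2:
  φ: 51.54′ = 0.859000°; total 89.8590000
  S ⇒ negate
  Longitude: 39.8147′ = 0.663578°; total 45.6635783
  E → positive
Point 3:
  Lat: 3 + 11.238/60 = 3.1873000
  S ⇒ negate
  Lon: 137 + 17.65/60 = 137.2941667
  E ⇒ keep positive
Point 4:
  Latitude: 4.4593′ = 0.074322°; total 12.0743217
  N ⇒ keep positive
  λ: 51.066′ = 0.851100°; total 115.8511000
  W → negative

1. -71.529833, -174.828900
2. -89.859000, 45.663578
3. -3.187300, 137.294167
4. 12.074322, -115.851100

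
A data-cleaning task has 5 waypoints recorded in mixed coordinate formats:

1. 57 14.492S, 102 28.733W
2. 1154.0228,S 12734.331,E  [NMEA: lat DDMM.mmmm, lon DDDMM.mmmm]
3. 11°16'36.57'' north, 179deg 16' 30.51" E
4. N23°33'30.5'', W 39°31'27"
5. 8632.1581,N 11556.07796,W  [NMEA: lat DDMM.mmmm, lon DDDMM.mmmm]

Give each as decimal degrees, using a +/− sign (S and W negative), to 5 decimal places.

1. -57.24153, -102.47888
2. -11.90038, 127.57218
3. 11.27683, 179.27514
4. 23.55847, -39.52417
5. 86.53597, -115.93463

Point 1:
  Lat: 57 + 14.492/60 = 57.241533
  S ⇒ negate
  λ: 102 + 28.733/60 = 102.478883
  W → negative
Point 2:
  Latitude: split at 2 digits → 11° and 54.0228′; 11 + 54.0228/60 = 11.900380
  hemisphere S, so the sign is −
  λ: degrees = first 3 digits = 127, minutes = 34.331; 127 + 34.331/60 = 127.572183
  E → positive
Point 3:
  Lat: 11 + 16/60 + 36.57/3600 = 11.276825
  N → positive
  Longitude: 179 + 16/60 + 30.51/3600 = 179.275142
  E ⇒ keep positive
Point 4:
  Latitude: 33′ + 30.5″ = 33.50833′; 23 + 33.50833/60 = 23.558472
  N → positive
  Longitude: 31′ + 27″ = 31.45000′; 39 + 31.45000/60 = 39.524167
  hemisphere W, so the sign is −
Point 5:
  Lat: split at 2 digits → 86° and 32.1581′; 86 + 32.1581/60 = 86.535968
  N ⇒ keep positive
  Longitude: degrees = first 3 digits = 115, minutes = 56.07796; 115 + 56.07796/60 = 115.934633
  hemisphere W, so the sign is −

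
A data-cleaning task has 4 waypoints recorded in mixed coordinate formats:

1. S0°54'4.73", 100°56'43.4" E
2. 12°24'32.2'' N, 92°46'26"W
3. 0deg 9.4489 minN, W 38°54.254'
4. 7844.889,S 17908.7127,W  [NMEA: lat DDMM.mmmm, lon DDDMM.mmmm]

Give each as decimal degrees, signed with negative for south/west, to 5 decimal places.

Point 1:
  Lat: 0° + 54/60 + 4.73/3600 = 0 + 0.900000 + 0.001314 = 0.901314
  S → negative
  λ: 56′ + 43.4″ = 56.72333′; 100 + 56.72333/60 = 100.945389
  E → positive
Point 2:
  Lat: 12° + 24/60 + 32.2/3600 = 12 + 0.400000 + 0.008944 = 12.408944
  N ⇒ keep positive
  Lon: 92° + 46/60 + 26/3600 = 92 + 0.766667 + 0.007222 = 92.773889
  W ⇒ negate
Point 3:
  φ: 9.4489′ = 0.157482°; total 0.157482
  N → positive
  λ: 54.254′ = 0.904233°; total 38.904233
  W → negative
Point 4:
  Lat: degrees = first 2 digits = 78, minutes = 44.889; 78 + 44.889/60 = 78.748150
  hemisphere S, so the sign is −
  Lon: split at 3 digits → 179° and 8.7127′; 179 + 8.7127/60 = 179.145212
  hemisphere W, so the sign is −

1. -0.90131, 100.94539
2. 12.40894, -92.77389
3. 0.15748, -38.90423
4. -78.74815, -179.14521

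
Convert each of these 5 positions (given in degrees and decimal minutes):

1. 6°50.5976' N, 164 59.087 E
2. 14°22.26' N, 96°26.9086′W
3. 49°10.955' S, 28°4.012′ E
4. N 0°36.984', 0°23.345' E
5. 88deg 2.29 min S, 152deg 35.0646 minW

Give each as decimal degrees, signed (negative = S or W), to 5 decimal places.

Point 1:
  φ: 6 + 50.5976/60 = 6.843293
  N → positive
  λ: 59.087′ = 0.984783°; total 164.984783
  E → positive
Point 2:
  Lat: 14 + 22.26/60 = 14.371000
  N → positive
  Lon: 26.9086′ = 0.448477°; total 96.448477
  W → negative
Point 3:
  Latitude: 10.955′ = 0.182583°; total 49.182583
  hemisphere S, so the sign is −
  Lon: 4.012′ = 0.066867°; total 28.066867
  E ⇒ keep positive
Point 4:
  Latitude: 0 + 36.984/60 = 0.616400
  N → positive
  λ: 0 + 23.345/60 = 0.389083
  E ⇒ keep positive
Point 5:
  φ: 88 + 2.29/60 = 88.038167
  S → negative
  λ: 152 + 35.0646/60 = 152.584410
  hemisphere W, so the sign is −

1. 6.84329, 164.98478
2. 14.37100, -96.44848
3. -49.18258, 28.06687
4. 0.61640, 0.38908
5. -88.03817, -152.58441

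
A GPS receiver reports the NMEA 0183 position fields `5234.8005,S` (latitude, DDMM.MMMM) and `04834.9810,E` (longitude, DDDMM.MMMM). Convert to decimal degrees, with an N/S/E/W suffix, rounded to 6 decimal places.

52.580008° S, 48.583017° E

φ: degrees = first 2 digits = 52, minutes = 34.8005; 52 + 34.8005/60 = 52.5800083
λ: degrees = first 3 digits = 48, minutes = 34.981; 48 + 34.981/60 = 48.5830167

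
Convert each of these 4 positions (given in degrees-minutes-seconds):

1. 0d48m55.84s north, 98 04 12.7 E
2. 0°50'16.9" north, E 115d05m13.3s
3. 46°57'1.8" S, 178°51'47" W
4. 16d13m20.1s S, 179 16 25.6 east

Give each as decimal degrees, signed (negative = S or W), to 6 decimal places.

Point 1:
  Latitude: 0° + 48/60 + 55.84/3600 = 0 + 0.800000 + 0.015511 = 0.8155111
  N → positive
  Longitude: 98° + 4/60 + 12.7/3600 = 98 + 0.066667 + 0.003528 = 98.0701944
  E → positive
Point 2:
  φ: 50′ + 16.9″ = 50.28167′; 0 + 50.28167/60 = 0.8380278
  N → positive
  λ: 5′ + 13.3″ = 5.22167′; 115 + 5.22167/60 = 115.0870278
  E ⇒ keep positive
Point 3:
  Lat: 46° + 57/60 + 1.8/3600 = 46 + 0.950000 + 0.000500 = 46.9505000
  S → negative
  Lon: 178 + 51/60 + 47/3600 = 178.8630556
  W ⇒ negate
Point 4:
  Lat: 16° + 13/60 + 20.1/3600 = 16 + 0.216667 + 0.005583 = 16.2222500
  S ⇒ negate
  λ: 179 + 16/60 + 25.6/3600 = 179.2737778
  E ⇒ keep positive

1. 0.815511, 98.070194
2. 0.838028, 115.087028
3. -46.950500, -178.863056
4. -16.222250, 179.273778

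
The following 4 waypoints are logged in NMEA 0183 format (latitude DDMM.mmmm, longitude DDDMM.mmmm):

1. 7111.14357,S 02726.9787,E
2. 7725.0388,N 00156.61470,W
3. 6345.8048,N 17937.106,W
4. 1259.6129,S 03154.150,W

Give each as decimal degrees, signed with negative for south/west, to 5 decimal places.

Point 1:
  Latitude: degrees = first 2 digits = 71, minutes = 11.14357; 71 + 11.14357/60 = 71.185726
  S → negative
  Lon: degrees = first 3 digits = 27, minutes = 26.9787; 27 + 26.9787/60 = 27.449645
  E → positive
Point 2:
  φ: degrees = first 2 digits = 77, minutes = 25.0388; 77 + 25.0388/60 = 77.417313
  N → positive
  λ: split at 3 digits → 001° and 56.6147′; 1 + 56.6147/60 = 1.943578
  W → negative
Point 3:
  Lat: degrees = first 2 digits = 63, minutes = 45.8048; 63 + 45.8048/60 = 63.763413
  N → positive
  Lon: degrees = first 3 digits = 179, minutes = 37.106; 179 + 37.106/60 = 179.618433
  W → negative
Point 4:
  Lat: degrees = first 2 digits = 12, minutes = 59.6129; 12 + 59.6129/60 = 12.993548
  S → negative
  λ: split at 3 digits → 031° and 54.15′; 31 + 54.15/60 = 31.902500
  W ⇒ negate

1. -71.18573, 27.44965
2. 77.41731, -1.94358
3. 63.76341, -179.61843
4. -12.99355, -31.90250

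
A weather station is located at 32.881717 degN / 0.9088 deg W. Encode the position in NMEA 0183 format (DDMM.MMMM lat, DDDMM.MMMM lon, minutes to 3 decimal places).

3252.903,N / 00054.528,W

φ: minutes = (32.881717 − 32) × 60 = 52.90302
λ: 0° + 0.908800 × 60 = 0° 54.52800′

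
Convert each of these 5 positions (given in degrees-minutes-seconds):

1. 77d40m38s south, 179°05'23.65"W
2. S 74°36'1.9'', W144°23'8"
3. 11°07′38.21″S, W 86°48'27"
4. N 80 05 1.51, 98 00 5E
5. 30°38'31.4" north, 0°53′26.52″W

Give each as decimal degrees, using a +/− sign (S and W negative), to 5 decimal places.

1. -77.67722, -179.08990
2. -74.60053, -144.38556
3. -11.12728, -86.80750
4. 80.08375, 98.00139
5. 30.64206, -0.89070

Point 1:
  φ: 77 + 40/60 + 38/3600 = 77.677222
  hemisphere S, so the sign is −
  Lon: 179° + 5/60 + 23.65/3600 = 179 + 0.083333 + 0.006569 = 179.089903
  hemisphere W, so the sign is −
Point 2:
  Latitude: 74° + 36/60 + 1.9/3600 = 74 + 0.600000 + 0.000528 = 74.600528
  S → negative
  Lon: 23′ + 8″ = 23.13333′; 144 + 23.13333/60 = 144.385556
  W → negative
Point 3:
  Latitude: 11° + 7/60 + 38.21/3600 = 11 + 0.116667 + 0.010614 = 11.127281
  hemisphere S, so the sign is −
  Lon: 48′ + 27″ = 48.45000′; 86 + 48.45000/60 = 86.807500
  W ⇒ negate
Point 4:
  φ: 80 + 5/60 + 1.51/3600 = 80.083753
  N → positive
  λ: 98 + 0/60 + 5/3600 = 98.001389
  E → positive
Point 5:
  Latitude: 38′ + 31.4″ = 38.52333′; 30 + 38.52333/60 = 30.642056
  N → positive
  Lon: 53′ + 26.52″ = 53.44200′; 0 + 53.44200/60 = 0.890700
  hemisphere W, so the sign is −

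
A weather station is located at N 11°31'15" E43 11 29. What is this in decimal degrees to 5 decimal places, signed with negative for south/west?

11.52083, 43.19139

Lat: 31′ + 15″ = 31.25000′; 11 + 31.25000/60 = 11.520833
N ⇒ keep positive
Lon: 11′ + 29″ = 11.48333′; 43 + 11.48333/60 = 43.191389
E → positive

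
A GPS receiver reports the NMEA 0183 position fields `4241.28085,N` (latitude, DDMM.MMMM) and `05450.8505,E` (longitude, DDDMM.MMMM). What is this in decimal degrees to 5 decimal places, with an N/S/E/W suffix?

42.68801° N, 54.84751° E

Lat: degrees = first 2 digits = 42, minutes = 41.28085; 42 + 41.28085/60 = 42.688014
Longitude: split at 3 digits → 054° and 50.8505′; 54 + 50.8505/60 = 54.847508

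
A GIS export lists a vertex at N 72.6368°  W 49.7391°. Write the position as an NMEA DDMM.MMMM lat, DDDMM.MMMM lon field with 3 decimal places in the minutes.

Lat: minutes = (72.636800 − 72) × 60 = 38.20800
Lon: 49° + 0.739100 × 60 = 49° 44.34600′

7238.208,N / 04944.346,W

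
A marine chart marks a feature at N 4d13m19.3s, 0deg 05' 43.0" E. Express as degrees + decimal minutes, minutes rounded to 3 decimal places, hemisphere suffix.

Latitude: 13 + 19.3/60 = 13.32167′
Lon: 5 + 43/60 = 5.71667′

4° 13.322′ N, 0° 5.717′ E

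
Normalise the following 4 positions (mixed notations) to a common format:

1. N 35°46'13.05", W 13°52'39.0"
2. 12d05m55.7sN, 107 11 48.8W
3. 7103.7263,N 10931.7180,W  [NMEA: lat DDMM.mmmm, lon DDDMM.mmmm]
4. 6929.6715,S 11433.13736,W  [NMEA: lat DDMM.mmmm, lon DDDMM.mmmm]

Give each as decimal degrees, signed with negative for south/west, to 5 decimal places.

Point 1:
  Lat: 35 + 46/60 + 13.05/3600 = 35.770292
  N → positive
  Longitude: 52′ + 39″ = 52.65000′; 13 + 52.65000/60 = 13.877500
  hemisphere W, so the sign is −
Point 2:
  φ: 12 + 5/60 + 55.7/3600 = 12.098806
  N → positive
  λ: 107° + 11/60 + 48.8/3600 = 107 + 0.183333 + 0.013556 = 107.196889
  W ⇒ negate
Point 3:
  Latitude: split at 2 digits → 71° and 3.7263′; 71 + 3.7263/60 = 71.062105
  N ⇒ keep positive
  λ: split at 3 digits → 109° and 31.718′; 109 + 31.718/60 = 109.528633
  W → negative
Point 4:
  Lat: degrees = first 2 digits = 69, minutes = 29.6715; 69 + 29.6715/60 = 69.494525
  hemisphere S, so the sign is −
  Lon: degrees = first 3 digits = 114, minutes = 33.13736; 114 + 33.13736/60 = 114.552289
  hemisphere W, so the sign is −

1. 35.77029, -13.87750
2. 12.09881, -107.19689
3. 71.06211, -109.52863
4. -69.49453, -114.55229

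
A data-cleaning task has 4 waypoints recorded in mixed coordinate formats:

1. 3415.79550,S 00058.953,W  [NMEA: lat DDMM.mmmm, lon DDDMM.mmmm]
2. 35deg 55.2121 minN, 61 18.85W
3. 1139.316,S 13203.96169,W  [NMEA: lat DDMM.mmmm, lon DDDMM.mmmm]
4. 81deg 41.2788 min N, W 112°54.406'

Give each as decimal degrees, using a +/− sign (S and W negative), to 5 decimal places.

1. -34.26326, -0.98255
2. 35.92020, -61.31417
3. -11.65527, -132.06603
4. 81.68798, -112.90677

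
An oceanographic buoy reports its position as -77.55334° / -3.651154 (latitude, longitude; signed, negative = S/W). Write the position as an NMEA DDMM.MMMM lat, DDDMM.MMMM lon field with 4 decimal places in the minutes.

7733.2004,S / 00339.0692,W

Latitude is negative → S; |value| = 77.553340
Lat: fractional part 0.553340 → 33.200400 minutes
Longitude is negative → W; |value| = 3.651154
Longitude: minutes = (3.651154 − 3) × 60 = 39.069240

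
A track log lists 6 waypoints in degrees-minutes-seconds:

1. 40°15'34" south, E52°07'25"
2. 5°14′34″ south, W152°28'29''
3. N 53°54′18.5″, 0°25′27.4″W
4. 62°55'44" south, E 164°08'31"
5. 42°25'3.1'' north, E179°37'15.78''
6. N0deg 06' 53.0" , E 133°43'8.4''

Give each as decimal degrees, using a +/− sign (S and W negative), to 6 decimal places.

Point 1:
  φ: 15′ + 34″ = 15.56667′; 40 + 15.56667/60 = 40.2594444
  S → negative
  λ: 52° + 7/60 + 25/3600 = 52 + 0.116667 + 0.006944 = 52.1236111
  E ⇒ keep positive
Point 2:
  φ: 14′ + 34″ = 14.56667′; 5 + 14.56667/60 = 5.2427778
  S → negative
  λ: 28′ + 29″ = 28.48333′; 152 + 28.48333/60 = 152.4747222
  hemisphere W, so the sign is −
Point 3:
  Latitude: 53 + 54/60 + 18.5/3600 = 53.9051389
  N → positive
  Lon: 25′ + 27.4″ = 25.45667′; 0 + 25.45667/60 = 0.4242778
  hemisphere W, so the sign is −
Point 4:
  Latitude: 62° + 55/60 + 44/3600 = 62 + 0.916667 + 0.012222 = 62.9288889
  S ⇒ negate
  Longitude: 164 + 8/60 + 31/3600 = 164.1419444
  E ⇒ keep positive
Point 5:
  φ: 25′ + 3.1″ = 25.05167′; 42 + 25.05167/60 = 42.4175278
  N ⇒ keep positive
  Longitude: 179 + 37/60 + 15.78/3600 = 179.6210500
  E ⇒ keep positive
Point 6:
  φ: 6′ + 53″ = 6.88333′; 0 + 6.88333/60 = 0.1147222
  N → positive
  λ: 133° + 43/60 + 8.4/3600 = 133 + 0.716667 + 0.002333 = 133.7190000
  E ⇒ keep positive

1. -40.259444, 52.123611
2. -5.242778, -152.474722
3. 53.905139, -0.424278
4. -62.928889, 164.141944
5. 42.417528, 179.621050
6. 0.114722, 133.719000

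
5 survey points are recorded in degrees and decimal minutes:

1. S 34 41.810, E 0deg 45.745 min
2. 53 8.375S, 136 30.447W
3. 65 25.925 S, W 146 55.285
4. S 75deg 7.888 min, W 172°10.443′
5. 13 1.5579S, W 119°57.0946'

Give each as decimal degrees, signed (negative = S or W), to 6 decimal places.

1. -34.696833, 0.762417
2. -53.139583, -136.507450
3. -65.432083, -146.921417
4. -75.131467, -172.174050
5. -13.025965, -119.951577

Point 1:
  Lat: 34 + 41.81/60 = 34.6968333
  S ⇒ negate
  Lon: 0 + 45.745/60 = 0.7624167
  E ⇒ keep positive
Point 2:
  φ: 8.375′ = 0.139583°; total 53.1395833
  S ⇒ negate
  λ: 30.447′ = 0.507450°; total 136.5074500
  hemisphere W, so the sign is −
Point 3:
  φ: 65 + 25.925/60 = 65.4320833
  S → negative
  Longitude: 55.285′ = 0.921417°; total 146.9214167
  hemisphere W, so the sign is −
Point 4:
  Lat: 75 + 7.888/60 = 75.1314667
  hemisphere S, so the sign is −
  Lon: 10.443′ = 0.174050°; total 172.1740500
  W → negative
Point 5:
  Latitude: 13 + 1.5579/60 = 13.0259650
  S → negative
  Longitude: 57.0946′ = 0.951577°; total 119.9515767
  hemisphere W, so the sign is −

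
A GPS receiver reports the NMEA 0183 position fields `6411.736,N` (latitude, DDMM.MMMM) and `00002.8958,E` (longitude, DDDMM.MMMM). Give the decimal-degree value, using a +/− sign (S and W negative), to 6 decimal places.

64.195600, 0.048263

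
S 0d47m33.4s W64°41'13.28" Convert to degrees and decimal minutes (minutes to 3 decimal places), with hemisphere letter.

Latitude: 47 + 33.4/60 = 47.55667′
Longitude: 41 + 13.28/60 = 41.22133′

0° 47.557′ S, 64° 41.221′ W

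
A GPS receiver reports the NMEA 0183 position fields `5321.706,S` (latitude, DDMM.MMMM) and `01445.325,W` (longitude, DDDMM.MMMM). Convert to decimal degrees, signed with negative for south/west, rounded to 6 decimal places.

Lat: split at 2 digits → 53° and 21.706′; 53 + 21.706/60 = 53.3617667
hemisphere S, so the sign is −
Lon: split at 3 digits → 014° and 45.325′; 14 + 45.325/60 = 14.7554167
W → negative

-53.361767, -14.755417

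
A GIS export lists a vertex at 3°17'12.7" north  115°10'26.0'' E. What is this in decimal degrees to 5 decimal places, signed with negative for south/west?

Latitude: 3° + 17/60 + 12.7/3600 = 3 + 0.283333 + 0.003528 = 3.286861
N → positive
λ: 115° + 10/60 + 26/3600 = 115 + 0.166667 + 0.007222 = 115.173889
E ⇒ keep positive

3.28686, 115.17389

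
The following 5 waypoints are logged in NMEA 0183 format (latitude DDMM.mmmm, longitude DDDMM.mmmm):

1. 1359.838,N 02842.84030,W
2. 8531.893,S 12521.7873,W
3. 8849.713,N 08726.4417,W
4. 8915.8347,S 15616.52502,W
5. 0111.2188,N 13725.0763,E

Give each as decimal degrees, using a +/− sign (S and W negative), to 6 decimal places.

Point 1:
  Lat: degrees = first 2 digits = 13, minutes = 59.838; 13 + 59.838/60 = 13.9973000
  N → positive
  Longitude: split at 3 digits → 028° and 42.8403′; 28 + 42.8403/60 = 28.7140050
  hemisphere W, so the sign is −
Point 2:
  φ: split at 2 digits → 85° and 31.893′; 85 + 31.893/60 = 85.5315500
  S → negative
  Longitude: degrees = first 3 digits = 125, minutes = 21.7873; 125 + 21.7873/60 = 125.3631217
  W → negative
Point 3:
  φ: degrees = first 2 digits = 88, minutes = 49.713; 88 + 49.713/60 = 88.8285500
  N ⇒ keep positive
  Lon: degrees = first 3 digits = 87, minutes = 26.4417; 87 + 26.4417/60 = 87.4406950
  hemisphere W, so the sign is −
Point 4:
  Lat: degrees = first 2 digits = 89, minutes = 15.8347; 89 + 15.8347/60 = 89.2639117
  hemisphere S, so the sign is −
  Lon: degrees = first 3 digits = 156, minutes = 16.52502; 156 + 16.52502/60 = 156.2754170
  W → negative
Point 5:
  Lat: degrees = first 2 digits = 1, minutes = 11.2188; 1 + 11.2188/60 = 1.1869800
  N ⇒ keep positive
  λ: degrees = first 3 digits = 137, minutes = 25.0763; 137 + 25.0763/60 = 137.4179383
  E ⇒ keep positive

1. 13.997300, -28.714005
2. -85.531550, -125.363122
3. 88.828550, -87.440695
4. -89.263912, -156.275417
5. 1.186980, 137.417938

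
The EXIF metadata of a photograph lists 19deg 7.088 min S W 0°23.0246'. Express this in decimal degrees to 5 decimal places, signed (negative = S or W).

Lat: 19 + 7.088/60 = 19.118133
S → negative
Longitude: 0 + 23.0246/60 = 0.383743
W ⇒ negate

-19.11813, -0.38374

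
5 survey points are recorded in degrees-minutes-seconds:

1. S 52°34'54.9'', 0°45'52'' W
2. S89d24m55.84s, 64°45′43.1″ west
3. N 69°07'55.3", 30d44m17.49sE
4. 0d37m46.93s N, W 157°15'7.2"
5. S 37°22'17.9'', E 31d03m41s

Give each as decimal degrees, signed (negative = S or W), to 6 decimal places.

Point 1:
  Lat: 34′ + 54.9″ = 34.91500′; 52 + 34.91500/60 = 52.5819167
  hemisphere S, so the sign is −
  Lon: 45′ + 52″ = 45.86667′; 0 + 45.86667/60 = 0.7644444
  W ⇒ negate
Point 2:
  Latitude: 89° + 24/60 + 55.84/3600 = 89 + 0.400000 + 0.015511 = 89.4155111
  S ⇒ negate
  Lon: 64° + 45/60 + 43.1/3600 = 64 + 0.750000 + 0.011972 = 64.7619722
  W ⇒ negate
Point 3:
  φ: 7′ + 55.3″ = 7.92167′; 69 + 7.92167/60 = 69.1320278
  N ⇒ keep positive
  λ: 44′ + 17.49″ = 44.29150′; 30 + 44.29150/60 = 30.7381917
  E ⇒ keep positive
Point 4:
  φ: 37′ + 46.93″ = 37.78217′; 0 + 37.78217/60 = 0.6297028
  N ⇒ keep positive
  Longitude: 157 + 15/60 + 7.2/3600 = 157.2520000
  W ⇒ negate
Point 5:
  φ: 37 + 22/60 + 17.9/3600 = 37.3716389
  S ⇒ negate
  Longitude: 3′ + 41″ = 3.68333′; 31 + 3.68333/60 = 31.0613889
  E ⇒ keep positive

1. -52.581917, -0.764444
2. -89.415511, -64.761972
3. 69.132028, 30.738192
4. 0.629703, -157.252000
5. -37.371639, 31.061389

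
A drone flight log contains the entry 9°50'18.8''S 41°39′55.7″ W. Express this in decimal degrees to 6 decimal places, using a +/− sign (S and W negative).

-9.838556, -41.665472

φ: 50′ + 18.8″ = 50.31333′; 9 + 50.31333/60 = 9.8385556
S ⇒ negate
Longitude: 41° + 39/60 + 55.7/3600 = 41 + 0.650000 + 0.015472 = 41.6654722
hemisphere W, so the sign is −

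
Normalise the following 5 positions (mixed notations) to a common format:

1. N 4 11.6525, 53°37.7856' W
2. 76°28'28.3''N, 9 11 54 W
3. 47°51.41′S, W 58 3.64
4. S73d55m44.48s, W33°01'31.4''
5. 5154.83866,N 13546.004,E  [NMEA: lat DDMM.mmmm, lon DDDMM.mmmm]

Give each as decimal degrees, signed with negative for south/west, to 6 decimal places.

1. 4.194208, -53.629760
2. 76.474528, -9.198333
3. -47.856833, -58.060667
4. -73.929022, -33.025389
5. 51.913978, 135.766733

Point 1:
  Lat: 4 + 11.6525/60 = 4.1942083
  N ⇒ keep positive
  λ: 37.7856′ = 0.629760°; total 53.6297600
  W ⇒ negate
Point 2:
  Lat: 28′ + 28.3″ = 28.47167′; 76 + 28.47167/60 = 76.4745278
  N ⇒ keep positive
  Lon: 9° + 11/60 + 54/3600 = 9 + 0.183333 + 0.015000 = 9.1983333
  hemisphere W, so the sign is −
Point 3:
  Lat: 51.41′ = 0.856833°; total 47.8568333
  hemisphere S, so the sign is −
  λ: 58 + 3.64/60 = 58.0606667
  W → negative
Point 4:
  φ: 73° + 55/60 + 44.48/3600 = 73 + 0.916667 + 0.012356 = 73.9290222
  S → negative
  λ: 33° + 1/60 + 31.4/3600 = 33 + 0.016667 + 0.008722 = 33.0253889
  W → negative
Point 5:
  Latitude: split at 2 digits → 51° and 54.83866′; 51 + 54.83866/60 = 51.9139777
  N ⇒ keep positive
  λ: split at 3 digits → 135° and 46.004′; 135 + 46.004/60 = 135.7667333
  E → positive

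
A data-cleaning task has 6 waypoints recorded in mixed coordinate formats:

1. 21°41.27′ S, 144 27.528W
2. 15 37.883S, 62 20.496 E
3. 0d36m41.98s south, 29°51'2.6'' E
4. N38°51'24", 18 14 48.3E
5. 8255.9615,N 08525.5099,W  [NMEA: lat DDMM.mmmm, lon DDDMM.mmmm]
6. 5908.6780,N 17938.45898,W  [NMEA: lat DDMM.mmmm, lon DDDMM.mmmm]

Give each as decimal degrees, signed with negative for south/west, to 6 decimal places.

1. -21.687833, -144.458800
2. -15.631383, 62.341600
3. -0.611661, 29.850722
4. 38.856667, 18.246750
5. 82.932692, -85.425165
6. 59.144633, -179.640983

Point 1:
  φ: 21 + 41.27/60 = 21.6878333
  S ⇒ negate
  Lon: 27.528′ = 0.458800°; total 144.4588000
  hemisphere W, so the sign is −
Point 2:
  Lat: 37.883′ = 0.631383°; total 15.6313833
  hemisphere S, so the sign is −
  Longitude: 20.496′ = 0.341600°; total 62.3416000
  E → positive
Point 3:
  Lat: 0° + 36/60 + 41.98/3600 = 0 + 0.600000 + 0.011661 = 0.6116611
  S ⇒ negate
  Longitude: 29 + 51/60 + 2.6/3600 = 29.8507222
  E ⇒ keep positive
Point 4:
  Lat: 38° + 51/60 + 24/3600 = 38 + 0.850000 + 0.006667 = 38.8566667
  N ⇒ keep positive
  Lon: 18 + 14/60 + 48.3/3600 = 18.2467500
  E → positive
Point 5:
  Lat: degrees = first 2 digits = 82, minutes = 55.9615; 82 + 55.9615/60 = 82.9326917
  N ⇒ keep positive
  λ: degrees = first 3 digits = 85, minutes = 25.5099; 85 + 25.5099/60 = 85.4251650
  hemisphere W, so the sign is −
Point 6:
  Lat: split at 2 digits → 59° and 8.678′; 59 + 8.678/60 = 59.1446333
  N → positive
  Lon: split at 3 digits → 179° and 38.45898′; 179 + 38.45898/60 = 179.6409830
  W → negative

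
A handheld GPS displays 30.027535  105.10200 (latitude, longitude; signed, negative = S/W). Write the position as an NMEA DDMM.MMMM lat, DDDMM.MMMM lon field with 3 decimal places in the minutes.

3001.652,N / 10506.120,E

Lat: minutes = (30.027535 − 30) × 60 = 1.65210
Lon: fractional part 0.102000 → 6.12000 minutes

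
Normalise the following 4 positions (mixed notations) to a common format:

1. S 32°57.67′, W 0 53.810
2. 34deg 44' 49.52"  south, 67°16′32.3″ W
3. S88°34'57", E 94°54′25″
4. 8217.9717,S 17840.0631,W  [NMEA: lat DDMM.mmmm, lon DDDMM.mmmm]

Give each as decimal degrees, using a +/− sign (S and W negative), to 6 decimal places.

1. -32.961167, -0.896833
2. -34.747089, -67.275639
3. -88.582500, 94.906944
4. -82.299528, -178.667718

Point 1:
  φ: 57.67′ = 0.961167°; total 32.9611667
  S ⇒ negate
  λ: 53.81′ = 0.896833°; total 0.8968333
  W → negative
Point 2:
  Latitude: 44′ + 49.52″ = 44.82533′; 34 + 44.82533/60 = 34.7470889
  S → negative
  λ: 16′ + 32.3″ = 16.53833′; 67 + 16.53833/60 = 67.2756389
  W → negative
Point 3:
  Latitude: 88° + 34/60 + 57/3600 = 88 + 0.566667 + 0.015833 = 88.5825000
  hemisphere S, so the sign is −
  Lon: 94° + 54/60 + 25/3600 = 94 + 0.900000 + 0.006944 = 94.9069444
  E ⇒ keep positive
Point 4:
  φ: split at 2 digits → 82° and 17.9717′; 82 + 17.9717/60 = 82.2995283
  hemisphere S, so the sign is −
  λ: degrees = first 3 digits = 178, minutes = 40.0631; 178 + 40.0631/60 = 178.6677183
  W → negative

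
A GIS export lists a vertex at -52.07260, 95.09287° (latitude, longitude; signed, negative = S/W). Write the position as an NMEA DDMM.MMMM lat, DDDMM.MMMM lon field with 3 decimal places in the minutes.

Latitude is negative → S; |value| = 52.072600
φ: minutes = (52.072600 − 52) × 60 = 4.35600
Longitude: fractional part 0.092870 → 5.57220 minutes

5204.356,S / 09505.572,E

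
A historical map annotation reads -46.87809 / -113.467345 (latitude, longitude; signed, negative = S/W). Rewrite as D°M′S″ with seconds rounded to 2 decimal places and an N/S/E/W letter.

Latitude is negative → S; |value| = 46.878090
φ: whole degrees 46; 52.68540′ → 52′ and 41.1240″
Longitude is negative → W; |value| = 113.467345
Longitude: 0.467345° → 28.04070′; 0.04070 × 60 = 2.4420″

46°52′41.12″ S, 113°28′2.44″ W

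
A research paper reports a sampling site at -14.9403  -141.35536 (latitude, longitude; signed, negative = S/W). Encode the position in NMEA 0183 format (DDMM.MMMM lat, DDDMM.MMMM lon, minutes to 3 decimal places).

1456.418,S / 14121.322,W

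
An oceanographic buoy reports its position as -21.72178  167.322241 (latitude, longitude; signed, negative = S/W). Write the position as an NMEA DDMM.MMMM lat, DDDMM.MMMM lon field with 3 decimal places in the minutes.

Latitude is negative → S; |value| = 21.721780
Lat: fractional part 0.721780 → 43.30680 minutes
Lon: fractional part 0.322241 → 19.33446 minutes

2143.307,S / 16719.334,E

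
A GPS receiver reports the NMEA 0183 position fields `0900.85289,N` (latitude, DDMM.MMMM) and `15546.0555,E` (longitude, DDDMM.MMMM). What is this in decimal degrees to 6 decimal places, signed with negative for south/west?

φ: split at 2 digits → 09° and 0.85289′; 9 + 0.85289/60 = 9.0142148
N → positive
Lon: degrees = first 3 digits = 155, minutes = 46.0555; 155 + 46.0555/60 = 155.7675917
E ⇒ keep positive

9.014215, 155.767592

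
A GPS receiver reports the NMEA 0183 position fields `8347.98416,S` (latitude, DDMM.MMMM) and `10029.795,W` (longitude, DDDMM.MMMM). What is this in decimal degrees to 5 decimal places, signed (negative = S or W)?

φ: degrees = first 2 digits = 83, minutes = 47.98416; 83 + 47.98416/60 = 83.799736
hemisphere S, so the sign is −
λ: degrees = first 3 digits = 100, minutes = 29.795; 100 + 29.795/60 = 100.496583
hemisphere W, so the sign is −

-83.79974, -100.49658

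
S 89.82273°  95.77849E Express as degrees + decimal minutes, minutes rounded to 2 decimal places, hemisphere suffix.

89° 49.36′ S, 95° 46.71′ E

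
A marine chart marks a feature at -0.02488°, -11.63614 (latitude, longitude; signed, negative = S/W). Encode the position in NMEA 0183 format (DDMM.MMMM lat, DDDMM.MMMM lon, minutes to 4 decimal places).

0001.4928,S / 01138.1684,W

Latitude is negative → S; |value| = 0.024880
φ: fractional part 0.024880 → 1.492800 minutes
Longitude is negative → W; |value| = 11.636140
λ: fractional part 0.636140 → 38.168400 minutes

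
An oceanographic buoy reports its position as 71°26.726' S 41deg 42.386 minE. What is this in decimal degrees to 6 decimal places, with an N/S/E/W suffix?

Lat: 71 + 26.726/60 = 71.4454333
Lon: 41 + 42.386/60 = 41.7064333

71.445433° S, 41.706433° E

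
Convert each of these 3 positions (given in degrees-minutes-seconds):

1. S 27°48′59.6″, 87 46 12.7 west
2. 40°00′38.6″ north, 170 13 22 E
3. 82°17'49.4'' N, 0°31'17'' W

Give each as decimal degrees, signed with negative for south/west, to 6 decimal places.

1. -27.816556, -87.770194
2. 40.010722, 170.222778
3. 82.297056, -0.521389

Point 1:
  Latitude: 48′ + 59.6″ = 48.99333′; 27 + 48.99333/60 = 27.8165556
  hemisphere S, so the sign is −
  Longitude: 46′ + 12.7″ = 46.21167′; 87 + 46.21167/60 = 87.7701944
  W ⇒ negate
Point 2:
  Lat: 0′ + 38.6″ = 0.64333′; 40 + 0.64333/60 = 40.0107222
  N → positive
  Longitude: 170° + 13/60 + 22/3600 = 170 + 0.216667 + 0.006111 = 170.2227778
  E ⇒ keep positive
Point 3:
  Latitude: 82° + 17/60 + 49.4/3600 = 82 + 0.283333 + 0.013722 = 82.2970556
  N → positive
  Longitude: 0 + 31/60 + 17/3600 = 0.5213889
  W ⇒ negate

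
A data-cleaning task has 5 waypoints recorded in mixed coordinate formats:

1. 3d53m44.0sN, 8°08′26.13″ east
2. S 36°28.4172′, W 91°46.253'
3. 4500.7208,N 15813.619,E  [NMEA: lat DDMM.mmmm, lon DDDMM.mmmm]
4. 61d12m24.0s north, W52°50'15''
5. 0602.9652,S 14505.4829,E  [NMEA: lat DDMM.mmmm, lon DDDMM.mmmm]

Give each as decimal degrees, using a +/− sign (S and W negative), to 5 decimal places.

1. 3.89556, 8.14059
2. -36.47362, -91.77088
3. 45.01201, 158.22698
4. 61.20667, -52.83750
5. -6.04942, 145.09138

Point 1:
  φ: 53′ + 44″ = 53.73333′; 3 + 53.73333/60 = 3.895556
  N ⇒ keep positive
  Lon: 8′ + 26.13″ = 8.43550′; 8 + 8.43550/60 = 8.140592
  E ⇒ keep positive
Point 2:
  Latitude: 28.4172′ = 0.473620°; total 36.473620
  S → negative
  Longitude: 91 + 46.253/60 = 91.770883
  W → negative
Point 3:
  φ: degrees = first 2 digits = 45, minutes = 0.7208; 45 + 0.7208/60 = 45.012013
  N ⇒ keep positive
  Longitude: split at 3 digits → 158° and 13.619′; 158 + 13.619/60 = 158.226983
  E ⇒ keep positive
Point 4:
  Lat: 61 + 12/60 + 24/3600 = 61.206667
  N → positive
  Longitude: 52 + 50/60 + 15/3600 = 52.837500
  hemisphere W, so the sign is −
Point 5:
  Lat: degrees = first 2 digits = 6, minutes = 2.9652; 6 + 2.9652/60 = 6.049420
  hemisphere S, so the sign is −
  Longitude: degrees = first 3 digits = 145, minutes = 5.4829; 145 + 5.4829/60 = 145.091382
  E ⇒ keep positive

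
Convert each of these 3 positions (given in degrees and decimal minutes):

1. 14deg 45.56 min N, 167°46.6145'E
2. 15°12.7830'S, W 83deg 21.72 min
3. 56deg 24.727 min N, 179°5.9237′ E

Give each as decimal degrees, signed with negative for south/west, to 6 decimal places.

1. 14.759333, 167.776908
2. -15.213050, -83.362000
3. 56.412117, 179.098728

Point 1:
  Lat: 14 + 45.56/60 = 14.7593333
  N → positive
  λ: 46.6145′ = 0.776908°; total 167.7769083
  E ⇒ keep positive
Point 2:
  Latitude: 12.783′ = 0.213050°; total 15.2130500
  S ⇒ negate
  Lon: 21.72′ = 0.362000°; total 83.3620000
  hemisphere W, so the sign is −
Point 3:
  Lat: 24.727′ = 0.412117°; total 56.4121167
  N → positive
  Longitude: 5.9237′ = 0.098728°; total 179.0987283
  E → positive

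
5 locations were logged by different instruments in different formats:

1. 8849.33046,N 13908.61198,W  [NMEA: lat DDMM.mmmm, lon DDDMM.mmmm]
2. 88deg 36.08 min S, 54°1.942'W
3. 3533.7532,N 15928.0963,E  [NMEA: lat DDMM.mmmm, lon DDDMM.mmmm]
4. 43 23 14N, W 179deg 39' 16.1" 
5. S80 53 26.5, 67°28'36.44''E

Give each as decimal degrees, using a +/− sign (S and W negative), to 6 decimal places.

1. 88.822174, -139.143533
2. -88.601333, -54.032367
3. 35.562553, 159.468272
4. 43.387222, -179.654472
5. -80.890694, 67.476789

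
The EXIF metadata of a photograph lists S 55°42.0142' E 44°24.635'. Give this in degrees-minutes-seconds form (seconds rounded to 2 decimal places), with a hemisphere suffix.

55°42′0.85″ S, 44°24′38.10″ E

φ: 42.01420′ → 42′ and 0.01420 × 60 = 0.8520″
λ: 24.63500′ → 24′ and 0.63500 × 60 = 38.1000″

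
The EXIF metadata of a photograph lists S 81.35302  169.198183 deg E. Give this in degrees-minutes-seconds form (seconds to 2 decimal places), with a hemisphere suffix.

Lat: 0.353020° → 21.18120′; 0.18120 × 60 = 10.8720″
Lon: whole degrees 169; 11.89098′ → 11′ and 53.4588″

81°21′10.87″ S, 169°11′53.46″ E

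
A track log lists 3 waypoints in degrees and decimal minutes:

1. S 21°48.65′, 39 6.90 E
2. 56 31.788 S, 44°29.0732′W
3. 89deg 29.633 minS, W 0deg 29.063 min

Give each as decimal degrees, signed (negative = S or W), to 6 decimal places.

Point 1:
  Lat: 21 + 48.65/60 = 21.8108333
  S ⇒ negate
  Lon: 6.9′ = 0.115000°; total 39.1150000
  E ⇒ keep positive
Point 2:
  Lat: 56 + 31.788/60 = 56.5298000
  S → negative
  Lon: 29.0732′ = 0.484553°; total 44.4845533
  hemisphere W, so the sign is −
Point 3:
  φ: 29.633′ = 0.493883°; total 89.4938833
  S ⇒ negate
  Longitude: 0 + 29.063/60 = 0.4843833
  W ⇒ negate

1. -21.810833, 39.115000
2. -56.529800, -44.484553
3. -89.493883, -0.484383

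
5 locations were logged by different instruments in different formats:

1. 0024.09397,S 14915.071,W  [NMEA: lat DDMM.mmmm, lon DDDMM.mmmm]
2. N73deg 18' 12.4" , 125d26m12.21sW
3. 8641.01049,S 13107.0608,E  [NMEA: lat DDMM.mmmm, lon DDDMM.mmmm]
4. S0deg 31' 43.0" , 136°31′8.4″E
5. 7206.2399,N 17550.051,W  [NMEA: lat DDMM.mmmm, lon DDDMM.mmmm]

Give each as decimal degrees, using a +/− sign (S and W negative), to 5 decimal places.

1. -0.40157, -149.25118
2. 73.30344, -125.43673
3. -86.68351, 131.11768
4. -0.52861, 136.51900
5. 72.10400, -175.83418

Point 1:
  Lat: split at 2 digits → 00° and 24.09397′; 0 + 24.09397/60 = 0.401566
  S ⇒ negate
  Longitude: split at 3 digits → 149° and 15.071′; 149 + 15.071/60 = 149.251183
  hemisphere W, so the sign is −
Point 2:
  Lat: 73 + 18/60 + 12.4/3600 = 73.303444
  N ⇒ keep positive
  Lon: 125° + 26/60 + 12.21/3600 = 125 + 0.433333 + 0.003392 = 125.436725
  W ⇒ negate
Point 3:
  Lat: degrees = first 2 digits = 86, minutes = 41.01049; 86 + 41.01049/60 = 86.683508
  hemisphere S, so the sign is −
  λ: degrees = first 3 digits = 131, minutes = 7.0608; 131 + 7.0608/60 = 131.117680
  E → positive
Point 4:
  Lat: 31′ + 43″ = 31.71667′; 0 + 31.71667/60 = 0.528611
  S ⇒ negate
  λ: 136° + 31/60 + 8.4/3600 = 136 + 0.516667 + 0.002333 = 136.519000
  E → positive
Point 5:
  Latitude: split at 2 digits → 72° and 6.2399′; 72 + 6.2399/60 = 72.103998
  N → positive
  Lon: split at 3 digits → 175° and 50.051′; 175 + 50.051/60 = 175.834183
  W → negative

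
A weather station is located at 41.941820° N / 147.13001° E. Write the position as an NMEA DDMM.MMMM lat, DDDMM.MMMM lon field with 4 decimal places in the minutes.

4156.5092,N / 14707.8006,E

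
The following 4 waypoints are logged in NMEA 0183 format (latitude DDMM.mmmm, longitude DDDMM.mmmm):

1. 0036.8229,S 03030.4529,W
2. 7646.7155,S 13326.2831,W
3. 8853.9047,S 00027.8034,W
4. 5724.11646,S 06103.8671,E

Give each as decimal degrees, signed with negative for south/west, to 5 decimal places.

Point 1:
  Latitude: split at 2 digits → 00° and 36.8229′; 0 + 36.8229/60 = 0.613715
  S ⇒ negate
  Lon: degrees = first 3 digits = 30, minutes = 30.4529; 30 + 30.4529/60 = 30.507548
  W ⇒ negate
Point 2:
  Latitude: split at 2 digits → 76° and 46.7155′; 76 + 46.7155/60 = 76.778592
  S ⇒ negate
  Longitude: degrees = first 3 digits = 133, minutes = 26.2831; 133 + 26.2831/60 = 133.438052
  W ⇒ negate
Point 3:
  Lat: degrees = first 2 digits = 88, minutes = 53.9047; 88 + 53.9047/60 = 88.898412
  S ⇒ negate
  λ: degrees = first 3 digits = 0, minutes = 27.8034; 0 + 27.8034/60 = 0.463390
  W → negative
Point 4:
  Latitude: split at 2 digits → 57° and 24.11646′; 57 + 24.11646/60 = 57.401941
  S → negative
  λ: degrees = first 3 digits = 61, minutes = 3.8671; 61 + 3.8671/60 = 61.064452
  E ⇒ keep positive

1. -0.61372, -30.50755
2. -76.77859, -133.43805
3. -88.89841, -0.46339
4. -57.40194, 61.06445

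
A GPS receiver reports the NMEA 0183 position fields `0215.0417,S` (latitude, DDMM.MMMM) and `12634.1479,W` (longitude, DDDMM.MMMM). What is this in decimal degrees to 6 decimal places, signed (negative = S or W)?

Latitude: degrees = first 2 digits = 2, minutes = 15.0417; 2 + 15.0417/60 = 2.2506950
S ⇒ negate
Longitude: split at 3 digits → 126° and 34.1479′; 126 + 34.1479/60 = 126.5691317
W → negative

-2.250695, -126.569132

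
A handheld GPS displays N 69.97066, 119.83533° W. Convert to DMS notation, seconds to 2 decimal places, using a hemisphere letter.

69°58′14.38″ N, 119°50′7.19″ W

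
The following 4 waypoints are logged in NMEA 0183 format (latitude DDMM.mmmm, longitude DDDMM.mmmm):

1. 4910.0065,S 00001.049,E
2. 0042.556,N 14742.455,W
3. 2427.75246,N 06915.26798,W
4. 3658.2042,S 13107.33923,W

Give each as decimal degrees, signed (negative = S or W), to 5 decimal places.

Point 1:
  φ: degrees = first 2 digits = 49, minutes = 10.0065; 49 + 10.0065/60 = 49.166775
  S ⇒ negate
  Lon: split at 3 digits → 000° and 1.049′; 0 + 1.049/60 = 0.017483
  E ⇒ keep positive
Point 2:
  Lat: degrees = first 2 digits = 0, minutes = 42.556; 0 + 42.556/60 = 0.709267
  N ⇒ keep positive
  Longitude: split at 3 digits → 147° and 42.455′; 147 + 42.455/60 = 147.707583
  W → negative
Point 3:
  φ: split at 2 digits → 24° and 27.75246′; 24 + 27.75246/60 = 24.462541
  N ⇒ keep positive
  Lon: split at 3 digits → 069° and 15.26798′; 69 + 15.26798/60 = 69.254466
  hemisphere W, so the sign is −
Point 4:
  φ: split at 2 digits → 36° and 58.2042′; 36 + 58.2042/60 = 36.970070
  S → negative
  Longitude: split at 3 digits → 131° and 7.33923′; 131 + 7.33923/60 = 131.122321
  hemisphere W, so the sign is −

1. -49.16678, 0.01748
2. 0.70927, -147.70758
3. 24.46254, -69.25447
4. -36.97007, -131.12232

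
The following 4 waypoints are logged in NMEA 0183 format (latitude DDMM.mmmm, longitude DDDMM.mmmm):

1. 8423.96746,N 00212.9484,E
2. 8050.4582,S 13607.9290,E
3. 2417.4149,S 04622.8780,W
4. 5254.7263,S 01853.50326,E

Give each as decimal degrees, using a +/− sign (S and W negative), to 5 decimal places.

1. 84.39946, 2.21581
2. -80.84097, 136.13215
3. -24.29025, -46.38130
4. -52.91211, 18.89172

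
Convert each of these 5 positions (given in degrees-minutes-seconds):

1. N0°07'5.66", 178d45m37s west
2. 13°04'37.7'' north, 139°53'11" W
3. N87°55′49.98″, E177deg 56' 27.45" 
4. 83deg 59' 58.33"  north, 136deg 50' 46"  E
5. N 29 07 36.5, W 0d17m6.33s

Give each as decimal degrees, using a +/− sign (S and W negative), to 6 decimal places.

Point 1:
  φ: 0° + 7/60 + 5.66/3600 = 0 + 0.116667 + 0.001572 = 0.1182389
  N → positive
  λ: 45′ + 37″ = 45.61667′; 178 + 45.61667/60 = 178.7602778
  W ⇒ negate
Point 2:
  Latitude: 4′ + 37.7″ = 4.62833′; 13 + 4.62833/60 = 13.0771389
  N → positive
  Longitude: 139 + 53/60 + 11/3600 = 139.8863889
  hemisphere W, so the sign is −
Point 3:
  φ: 87° + 55/60 + 49.98/3600 = 87 + 0.916667 + 0.013883 = 87.9305500
  N → positive
  λ: 177° + 56/60 + 27.45/3600 = 177 + 0.933333 + 0.007625 = 177.9409583
  E → positive
Point 4:
  Latitude: 83 + 59/60 + 58.33/3600 = 83.9995361
  N → positive
  λ: 50′ + 46″ = 50.76667′; 136 + 50.76667/60 = 136.8461111
  E ⇒ keep positive
Point 5:
  Latitude: 29° + 7/60 + 36.5/3600 = 29 + 0.116667 + 0.010139 = 29.1268056
  N ⇒ keep positive
  Longitude: 17′ + 6.33″ = 17.10550′; 0 + 17.10550/60 = 0.2850917
  W → negative

1. 0.118239, -178.760278
2. 13.077139, -139.886389
3. 87.930550, 177.940958
4. 83.999536, 136.846111
5. 29.126806, -0.285092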